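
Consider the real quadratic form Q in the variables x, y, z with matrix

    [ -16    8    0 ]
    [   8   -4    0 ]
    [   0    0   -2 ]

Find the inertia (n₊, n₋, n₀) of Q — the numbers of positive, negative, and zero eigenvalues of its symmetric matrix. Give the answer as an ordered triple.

(0, 2, 1)

Symmetric row and column elimination reduces A to a congruent diagonal form with pivots -16, 0, -2.
That gives 2 negative, 1 zero pivots.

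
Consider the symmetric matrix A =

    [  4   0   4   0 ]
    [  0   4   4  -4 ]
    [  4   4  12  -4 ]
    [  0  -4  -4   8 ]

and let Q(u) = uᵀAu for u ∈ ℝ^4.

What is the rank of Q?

Congruent diagonalization of A (simultaneous row and column reduction) yields pivots 4, 4, 4, 4.
That gives 4 positive pivots.
The rank is the number of nonzero pivots: 4.

4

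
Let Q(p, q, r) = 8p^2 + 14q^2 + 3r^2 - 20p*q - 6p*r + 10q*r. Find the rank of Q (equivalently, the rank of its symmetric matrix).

3

The symmetric matrix is A = [[8, -10, -3], [-10, 14, 5], [-3, 5, 3]].
Row-reducing A symmetrically gives the diagonal entries 8, 3/2, 5/6.
So there are 3 positive pivots.
The rank is the number of nonzero pivots: 3.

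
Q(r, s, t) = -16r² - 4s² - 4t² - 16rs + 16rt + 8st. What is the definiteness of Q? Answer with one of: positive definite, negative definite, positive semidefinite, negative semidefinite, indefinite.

negative semidefinite

Write A = [[-16, -8, 8], [-8, -4, 4], [8, 4, -4]].
Row-reducing A symmetrically gives the diagonal entries -16, 0, 0.
Counting signs: 1 negative, 2 zero.
Hence Q is negative semidefinite.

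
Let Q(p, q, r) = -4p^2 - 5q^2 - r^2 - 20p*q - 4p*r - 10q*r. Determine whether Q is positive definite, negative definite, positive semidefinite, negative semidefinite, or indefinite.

indefinite

The symmetric matrix is A = [[-4, -10, -2], [-10, -5, -5], [-2, -5, -1]].
Applying the same elementary operations to the rows and columns of A produces a congruent diagonal matrix with entries -4, 20, 0.
So there are 1 positive, 1 negative, 1 zero pivots.
Hence Q is indefinite.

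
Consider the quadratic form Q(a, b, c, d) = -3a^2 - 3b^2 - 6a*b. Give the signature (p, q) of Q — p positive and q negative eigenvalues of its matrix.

The symmetric matrix is A = [[-3, -3, 0, 0], [-3, -3, 0, 0], [0, 0, 0, 0], [0, 0, 0, 0]].
Symmetric row and column elimination reduces A to a congruent diagonal form with pivots -3, 0, 0, 0.
Counting signs: 1 negative, 3 zero.

(0, 1)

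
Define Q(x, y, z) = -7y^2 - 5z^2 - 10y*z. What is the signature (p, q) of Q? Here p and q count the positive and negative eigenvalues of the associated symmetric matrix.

(0, 2)

The symmetric matrix is A = [[0, 0, 0], [0, -7, -5], [0, -5, -5]].
Congruent diagonalization of A (simultaneous row and column reduction) yields pivots 0, -7, -10/7.
Counting signs: 2 negative, 1 zero.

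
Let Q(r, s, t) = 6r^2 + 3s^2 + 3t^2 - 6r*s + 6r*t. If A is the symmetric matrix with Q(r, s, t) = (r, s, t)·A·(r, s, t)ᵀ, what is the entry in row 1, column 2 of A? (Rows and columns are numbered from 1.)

-3

The coefficient of r·s in Q is -6. For a symmetric A this equals A[1,2] + A[2,1] = 2·A[1,2].
So A[1,2] = -6/2 = -3.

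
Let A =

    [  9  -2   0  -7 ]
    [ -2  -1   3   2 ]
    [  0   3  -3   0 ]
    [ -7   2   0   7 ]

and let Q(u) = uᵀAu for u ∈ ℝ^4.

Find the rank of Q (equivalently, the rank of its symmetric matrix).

4

Congruent diagonalization of A (simultaneous row and column reduction) yields pivots 9, -13/9, 42/13, 10/7.
That gives 3 positive, 1 negative pivots.
The rank is the number of nonzero pivots: 4.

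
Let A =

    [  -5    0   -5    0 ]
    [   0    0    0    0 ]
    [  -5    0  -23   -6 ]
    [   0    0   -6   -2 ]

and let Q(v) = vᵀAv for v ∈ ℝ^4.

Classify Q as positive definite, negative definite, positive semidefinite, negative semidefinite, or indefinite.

negative semidefinite

Symmetric row and column elimination reduces A to a congruent diagonal form with pivots -5, 0, -18, 0.
So there are 2 negative, 2 zero pivots.
Hence Q is negative semidefinite.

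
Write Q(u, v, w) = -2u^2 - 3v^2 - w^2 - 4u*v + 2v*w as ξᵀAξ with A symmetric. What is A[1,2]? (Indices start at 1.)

The coefficient of u·v in Q is -4. For a symmetric A this equals A[1,2] + A[2,1] = 2·A[1,2].
So A[1,2] = -4/2 = -2.

-2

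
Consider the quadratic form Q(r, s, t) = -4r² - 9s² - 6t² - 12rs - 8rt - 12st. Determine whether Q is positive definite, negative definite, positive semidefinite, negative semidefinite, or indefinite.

Write A = [[-4, -6, -4], [-6, -9, -6], [-4, -6, -6]].
Symmetric row and column elimination reduces A to a congruent diagonal form with pivots -4, 0, -2.
Counting signs: 2 negative, 1 zero.
Hence Q is negative semidefinite.

negative semidefinite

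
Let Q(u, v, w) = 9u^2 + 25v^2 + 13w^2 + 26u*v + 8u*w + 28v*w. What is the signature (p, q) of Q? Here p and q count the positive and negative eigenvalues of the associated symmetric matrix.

The symmetric matrix is A = [[9, 13, 4], [13, 25, 14], [4, 14, 13]].
Symmetric row and column elimination reduces A to a congruent diagonal form with pivots 9, 56/9, 5/14.
Counting signs: 3 positive.

(3, 0)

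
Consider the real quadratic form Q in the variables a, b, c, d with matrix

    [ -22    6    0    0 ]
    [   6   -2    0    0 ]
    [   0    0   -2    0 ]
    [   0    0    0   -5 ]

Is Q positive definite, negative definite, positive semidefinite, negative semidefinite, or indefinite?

Congruent diagonalization of A (simultaneous row and column reduction) yields pivots -22, -4/11, -2, -5.
So there are 4 negative pivots.
Hence Q is negative definite.

negative definite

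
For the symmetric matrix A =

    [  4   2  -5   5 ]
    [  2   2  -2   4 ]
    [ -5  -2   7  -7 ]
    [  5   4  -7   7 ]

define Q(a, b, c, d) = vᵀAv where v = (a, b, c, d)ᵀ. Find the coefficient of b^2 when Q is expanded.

2

The coefficient of b^2 is the diagonal entry A[2,2] = 2.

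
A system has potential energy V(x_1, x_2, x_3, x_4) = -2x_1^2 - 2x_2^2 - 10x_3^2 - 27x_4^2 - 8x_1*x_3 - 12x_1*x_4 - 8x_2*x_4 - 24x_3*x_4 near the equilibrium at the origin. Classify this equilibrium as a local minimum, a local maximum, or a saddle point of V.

The Hessian at the origin is H = [[-4, 0, -8, -12], [0, -4, 0, -8], [-8, 0, -20, -24], [-12, -8, -24, -54]].
An LDLᵀ factorisation of H has diagonal entries -4, -4, -4, -2.
So there are 4 negative pivots.
H is negative definite, so the origin is a strict local maximum.

local maximum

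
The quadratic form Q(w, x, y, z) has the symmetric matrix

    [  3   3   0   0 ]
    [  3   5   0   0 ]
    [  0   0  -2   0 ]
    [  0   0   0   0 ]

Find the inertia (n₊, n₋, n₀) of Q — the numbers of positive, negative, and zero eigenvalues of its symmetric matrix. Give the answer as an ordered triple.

(2, 1, 1)

Congruent diagonalization of A (simultaneous row and column reduction) yields pivots 3, 2, -2, 0.
So there are 2 positive, 1 negative, 1 zero pivots.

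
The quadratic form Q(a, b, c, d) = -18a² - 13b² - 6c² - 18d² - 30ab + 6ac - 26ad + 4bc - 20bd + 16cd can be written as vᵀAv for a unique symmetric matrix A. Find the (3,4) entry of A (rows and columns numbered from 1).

8

The coefficient of c·d in Q is 16. For a symmetric A this equals A[3,4] + A[4,3] = 2·A[3,4].
So A[3,4] = 16/2 = 8.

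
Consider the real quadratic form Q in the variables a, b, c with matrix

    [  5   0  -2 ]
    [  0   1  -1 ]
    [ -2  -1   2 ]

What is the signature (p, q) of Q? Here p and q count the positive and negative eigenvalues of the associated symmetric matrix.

Symmetric row and column elimination reduces A to a congruent diagonal form with pivots 5, 1, 1/5.
Counting signs: 3 positive.

(3, 0)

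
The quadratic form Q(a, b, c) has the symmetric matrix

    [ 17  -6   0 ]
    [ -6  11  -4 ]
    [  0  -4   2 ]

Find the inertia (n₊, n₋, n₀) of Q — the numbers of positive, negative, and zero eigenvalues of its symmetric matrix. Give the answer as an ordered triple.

(3, 0, 0)

An LDLᵀ factorisation of A has diagonal entries 17, 151/17, 30/151.
So there are 3 positive pivots.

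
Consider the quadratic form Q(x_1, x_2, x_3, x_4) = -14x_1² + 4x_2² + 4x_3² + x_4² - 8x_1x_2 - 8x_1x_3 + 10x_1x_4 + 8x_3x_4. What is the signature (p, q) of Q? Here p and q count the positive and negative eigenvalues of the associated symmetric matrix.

The symmetric matrix is A = [[-14, -4, -4, 5], [-4, 4, 0, 0], [-4, 0, 4, 4], [5, 0, 4, 1]].
Congruent diagonalization of A (simultaneous row and column reduction) yields pivots -14, 36/7, 44/9, 15/22.
That gives 3 positive, 1 negative pivots.

(3, 1)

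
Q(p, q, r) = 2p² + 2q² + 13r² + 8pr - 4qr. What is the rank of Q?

3

The symmetric matrix is A = [[2, 0, 4], [0, 2, -2], [4, -2, 13]].
Row-reducing A symmetrically gives the diagonal entries 2, 2, 3.
Counting signs: 3 positive.
The rank is the number of nonzero pivots: 3.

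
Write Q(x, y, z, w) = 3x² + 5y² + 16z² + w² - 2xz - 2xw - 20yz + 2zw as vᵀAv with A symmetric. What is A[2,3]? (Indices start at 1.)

The coefficient of y·z in Q is -20. For a symmetric A this equals A[2,3] + A[3,2] = 2·A[2,3].
So A[2,3] = -20/2 = -10.

-10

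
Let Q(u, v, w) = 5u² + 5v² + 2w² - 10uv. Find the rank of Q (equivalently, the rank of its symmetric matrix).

2

The associated matrix is A = [[5, -5, 0], [-5, 5, 0], [0, 0, 2]].
Congruent diagonalization of A (simultaneous row and column reduction) yields pivots 5, 0, 2.
Counting signs: 2 positive, 1 zero.
The rank is the number of nonzero pivots: 2.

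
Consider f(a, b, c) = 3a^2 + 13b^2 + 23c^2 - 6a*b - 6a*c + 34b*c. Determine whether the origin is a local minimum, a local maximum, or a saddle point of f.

local minimum

The Hessian at the origin is H = [[6, -6, -6], [-6, 26, 34], [-6, 34, 46]].
Congruent diagonalization of H (simultaneous row and column reduction) yields pivots 6, 20, 4/5.
So there are 3 positive pivots.
H is positive definite, so the origin is a strict local minimum.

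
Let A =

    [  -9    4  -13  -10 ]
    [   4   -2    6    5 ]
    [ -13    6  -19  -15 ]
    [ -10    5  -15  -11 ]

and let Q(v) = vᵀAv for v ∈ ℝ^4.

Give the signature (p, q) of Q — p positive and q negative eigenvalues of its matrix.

Row-reducing A symmetrically gives the diagonal entries -9, -2/9, 0, 3/2.
So there are 1 positive, 2 negative, 1 zero pivots.

(1, 2)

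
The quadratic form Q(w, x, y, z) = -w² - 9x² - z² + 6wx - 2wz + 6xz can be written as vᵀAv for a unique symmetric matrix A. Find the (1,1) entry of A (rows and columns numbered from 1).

The coefficient of w² in Q is -1, and that is exactly A[1,1].

-1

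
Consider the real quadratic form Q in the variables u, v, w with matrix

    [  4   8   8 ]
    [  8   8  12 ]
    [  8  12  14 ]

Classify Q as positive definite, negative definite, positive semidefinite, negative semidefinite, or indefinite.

Symmetric row and column elimination reduces A to a congruent diagonal form with pivots 4, -8, 0.
So there are 1 positive, 1 negative, 1 zero pivots.
Hence Q is indefinite.

indefinite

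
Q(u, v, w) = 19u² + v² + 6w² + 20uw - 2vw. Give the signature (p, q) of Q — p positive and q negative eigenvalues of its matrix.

The symmetric matrix is A = [[19, 0, 10], [0, 1, -1], [10, -1, 6]].
Symmetric row and column elimination reduces A to a congruent diagonal form with pivots 19, 1, -5/19.
That gives 2 positive, 1 negative pivots.

(2, 1)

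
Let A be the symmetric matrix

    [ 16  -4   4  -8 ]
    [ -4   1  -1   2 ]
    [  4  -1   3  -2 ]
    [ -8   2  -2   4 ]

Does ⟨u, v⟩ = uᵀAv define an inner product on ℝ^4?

Applying the same elementary operations to the rows and columns of A produces a congruent diagonal matrix with entries 16, 0, 2, 0.
Counting signs: 2 positive, 2 zero.
Hence Q is positive semidefinite.
⟨·,·⟩ is an inner product exactly when A is positive definite.

no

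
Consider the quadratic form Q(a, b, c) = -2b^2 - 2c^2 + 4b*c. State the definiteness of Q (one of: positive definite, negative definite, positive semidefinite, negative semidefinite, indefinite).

negative semidefinite

The associated matrix is A = [[0, 0, 0], [0, -2, 2], [0, 2, -2]].
Row-reducing A symmetrically gives the diagonal entries 0, -2, 0.
That gives 1 negative, 2 zero pivots.
Hence Q is negative semidefinite.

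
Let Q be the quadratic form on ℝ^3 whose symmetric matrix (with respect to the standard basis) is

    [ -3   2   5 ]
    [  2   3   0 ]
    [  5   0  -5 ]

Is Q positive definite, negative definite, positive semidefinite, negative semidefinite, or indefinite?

indefinite

Symmetric row and column elimination reduces A to a congruent diagonal form with pivots -3, 13/3, 10/13.
That gives 2 positive, 1 negative pivots.
Hence Q is indefinite.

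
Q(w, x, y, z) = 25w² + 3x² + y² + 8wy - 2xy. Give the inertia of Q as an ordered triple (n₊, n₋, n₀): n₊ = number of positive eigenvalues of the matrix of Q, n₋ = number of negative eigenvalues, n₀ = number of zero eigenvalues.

The symmetric matrix is A = [[25, 0, 4, 0], [0, 3, -1, 0], [4, -1, 1, 0], [0, 0, 0, 0]].
Symmetric row and column elimination reduces A to a congruent diagonal form with pivots 25, 3, 2/75, 0.
So there are 3 positive, 1 zero pivots.

(3, 0, 1)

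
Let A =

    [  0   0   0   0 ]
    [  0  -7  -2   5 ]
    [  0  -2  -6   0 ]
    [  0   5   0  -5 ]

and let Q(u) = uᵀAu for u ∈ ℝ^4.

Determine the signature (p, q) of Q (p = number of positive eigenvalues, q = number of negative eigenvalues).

(0, 3)

Row-reducing A symmetrically gives the diagonal entries 0, -7, -38/7, -20/19.
Counting signs: 3 negative, 1 zero.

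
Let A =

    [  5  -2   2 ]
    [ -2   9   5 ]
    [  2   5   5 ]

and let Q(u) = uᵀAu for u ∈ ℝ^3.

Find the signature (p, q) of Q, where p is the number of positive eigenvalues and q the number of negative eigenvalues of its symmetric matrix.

(3, 0)

Congruent diagonalization of A (simultaneous row and column reduction) yields pivots 5, 41/5, 4/41.
That gives 3 positive pivots.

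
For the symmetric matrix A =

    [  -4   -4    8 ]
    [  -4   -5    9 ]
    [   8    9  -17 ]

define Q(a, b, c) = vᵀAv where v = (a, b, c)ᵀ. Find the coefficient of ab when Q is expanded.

The coefficient of ab is A[1,2] + A[2,1] = 2·(-4) = -8.

-8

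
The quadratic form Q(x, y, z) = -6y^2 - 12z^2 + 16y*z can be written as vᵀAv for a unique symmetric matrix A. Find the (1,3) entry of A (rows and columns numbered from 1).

0

The coefficient of x·z in Q is 0. For a symmetric A this equals A[1,3] + A[3,1] = 2·A[1,3].
So A[1,3] = 0/2 = 0.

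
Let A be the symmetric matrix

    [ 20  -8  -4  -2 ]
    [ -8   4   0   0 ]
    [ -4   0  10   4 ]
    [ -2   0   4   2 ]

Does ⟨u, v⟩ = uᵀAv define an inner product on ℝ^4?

yes

Row-reducing A symmetrically gives the diagonal entries 20, 4/5, 6, 1/3.
Counting signs: 4 positive.
Hence Q is positive definite.
⟨·,·⟩ is an inner product exactly when A is positive definite.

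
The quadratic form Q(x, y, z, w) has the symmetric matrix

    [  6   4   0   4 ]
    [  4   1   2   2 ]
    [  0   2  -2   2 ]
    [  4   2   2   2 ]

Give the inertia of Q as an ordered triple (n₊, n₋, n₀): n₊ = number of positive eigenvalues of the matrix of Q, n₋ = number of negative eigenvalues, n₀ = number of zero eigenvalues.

(2, 2, 0)

Symmetric row and column elimination reduces A to a congruent diagonal form with pivots 6, -5/3, 2/5, -4.
That gives 2 positive, 2 negative pivots.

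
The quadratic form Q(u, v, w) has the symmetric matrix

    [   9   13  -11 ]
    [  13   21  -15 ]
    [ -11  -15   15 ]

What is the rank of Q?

Congruent diagonalization of A (simultaneous row and column reduction) yields pivots 9, 20/9, 6/5.
Counting signs: 3 positive.
The rank is the number of nonzero pivots: 3.

3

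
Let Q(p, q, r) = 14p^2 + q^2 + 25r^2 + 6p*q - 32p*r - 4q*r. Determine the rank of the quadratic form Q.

3

Write A = [[14, 3, -16], [3, 1, -2], [-16, -2, 25]].
An LDLᵀ factorisation of A has diagonal entries 14, 5/14, 1.
That gives 3 positive pivots.
The rank is the number of nonzero pivots: 3.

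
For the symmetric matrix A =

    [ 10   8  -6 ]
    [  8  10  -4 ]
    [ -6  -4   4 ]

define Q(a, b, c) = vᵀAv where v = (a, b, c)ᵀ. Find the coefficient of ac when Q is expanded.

-12

The coefficient of ac is A[1,3] + A[3,1] = 2·(-6) = -12.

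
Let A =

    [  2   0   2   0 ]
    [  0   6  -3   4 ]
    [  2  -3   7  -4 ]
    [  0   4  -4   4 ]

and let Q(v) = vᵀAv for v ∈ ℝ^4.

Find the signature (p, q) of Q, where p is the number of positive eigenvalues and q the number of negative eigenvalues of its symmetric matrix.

(4, 0)

Symmetric row and column elimination reduces A to a congruent diagonal form with pivots 2, 6, 7/2, 4/21.
Counting signs: 4 positive.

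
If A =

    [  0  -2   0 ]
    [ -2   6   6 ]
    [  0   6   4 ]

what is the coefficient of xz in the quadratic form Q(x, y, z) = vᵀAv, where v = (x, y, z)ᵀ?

The coefficient of xz is A[1,3] + A[3,1] = 2·0 = 0.

0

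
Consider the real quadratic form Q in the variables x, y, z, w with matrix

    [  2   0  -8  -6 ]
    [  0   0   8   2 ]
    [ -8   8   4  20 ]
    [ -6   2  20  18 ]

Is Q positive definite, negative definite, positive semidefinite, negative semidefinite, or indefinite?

indefinite

A is congruent to a diagonal matrix with 3 positive, 1 negative and 0 zero entries, so Q is indefinite.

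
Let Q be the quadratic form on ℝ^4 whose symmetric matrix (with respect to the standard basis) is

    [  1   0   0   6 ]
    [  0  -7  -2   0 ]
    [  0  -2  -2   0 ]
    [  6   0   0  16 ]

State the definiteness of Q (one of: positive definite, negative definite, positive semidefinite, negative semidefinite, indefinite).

Symmetric row and column elimination reduces A to a congruent diagonal form with pivots 1, -7, -10/7, -20.
So there are 1 positive, 3 negative pivots.
Hence Q is indefinite.

indefinite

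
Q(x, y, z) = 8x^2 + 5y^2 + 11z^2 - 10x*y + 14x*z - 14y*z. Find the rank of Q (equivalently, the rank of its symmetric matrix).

3

Write A = [[8, -5, 7], [-5, 5, -7], [7, -7, 11]].
Applying the same elementary operations to the rows and columns of A produces a congruent diagonal matrix with entries 8, 15/8, 6/5.
Counting signs: 3 positive.
The rank is the number of nonzero pivots: 3.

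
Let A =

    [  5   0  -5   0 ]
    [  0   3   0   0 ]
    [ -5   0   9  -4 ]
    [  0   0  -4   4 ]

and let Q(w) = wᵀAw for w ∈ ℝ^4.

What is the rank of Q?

3

Symmetric row and column elimination reduces A to a congruent diagonal form with pivots 5, 3, 4, 0.
Counting signs: 3 positive, 1 zero.
The rank is the number of nonzero pivots: 3.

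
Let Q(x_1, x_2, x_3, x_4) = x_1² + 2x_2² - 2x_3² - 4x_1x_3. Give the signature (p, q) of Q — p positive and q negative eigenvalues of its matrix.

The associated matrix is A = [[1, 0, -2, 0], [0, 2, 0, 0], [-2, 0, -2, 0], [0, 0, 0, 0]].
Applying the same elementary operations to the rows and columns of A produces a congruent diagonal matrix with entries 1, 2, -6, 0.
So there are 2 positive, 1 negative, 1 zero pivots.

(2, 1)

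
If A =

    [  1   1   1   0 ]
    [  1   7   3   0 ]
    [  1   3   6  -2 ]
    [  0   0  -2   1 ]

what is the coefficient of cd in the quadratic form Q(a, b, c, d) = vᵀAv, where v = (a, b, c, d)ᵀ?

-4

The coefficient of cd is A[3,4] + A[4,3] = 2·(-2) = -4.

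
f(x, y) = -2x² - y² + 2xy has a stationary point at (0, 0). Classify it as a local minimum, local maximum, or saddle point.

The Hessian at the origin is H = [[-4, 2], [2, -2]].
det H = -4·-2 − (2)² = 4 > 0 and H[1,1] = -4 < 0, so H is negative definite.
Therefore the origin is a local maximum.

local maximum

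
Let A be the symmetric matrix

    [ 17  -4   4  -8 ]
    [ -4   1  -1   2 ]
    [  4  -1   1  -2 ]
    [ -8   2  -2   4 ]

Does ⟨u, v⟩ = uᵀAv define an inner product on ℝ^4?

Symmetric row and column elimination reduces A to a congruent diagonal form with pivots 17, 1/17, 0, 0.
So there are 2 positive, 2 zero pivots.
Hence Q is positive semidefinite.
⟨·,·⟩ is an inner product exactly when A is positive definite.

no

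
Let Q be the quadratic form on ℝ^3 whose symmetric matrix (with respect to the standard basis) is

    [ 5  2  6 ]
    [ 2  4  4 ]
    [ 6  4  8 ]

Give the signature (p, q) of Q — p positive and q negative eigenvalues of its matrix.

Row-reducing A symmetrically gives the diagonal entries 5, 16/5, 0.
So there are 2 positive, 1 zero pivots.

(2, 0)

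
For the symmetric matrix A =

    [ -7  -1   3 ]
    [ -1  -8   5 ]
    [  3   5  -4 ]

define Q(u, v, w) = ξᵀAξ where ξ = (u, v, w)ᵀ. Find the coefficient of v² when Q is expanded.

The coefficient of v² is the diagonal entry A[2,2] = -8.

-8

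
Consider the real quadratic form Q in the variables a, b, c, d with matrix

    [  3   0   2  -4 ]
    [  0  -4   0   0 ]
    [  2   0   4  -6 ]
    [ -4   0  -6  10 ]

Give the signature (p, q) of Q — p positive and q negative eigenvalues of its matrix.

(3, 1)

Congruent diagonalization of A (simultaneous row and column reduction) yields pivots 3, -4, 8/3, 1/2.
So there are 3 positive, 1 negative pivots.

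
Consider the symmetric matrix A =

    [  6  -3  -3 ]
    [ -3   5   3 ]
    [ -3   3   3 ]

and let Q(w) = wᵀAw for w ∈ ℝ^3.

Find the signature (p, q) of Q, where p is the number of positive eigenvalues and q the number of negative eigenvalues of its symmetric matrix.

Symmetric row and column elimination reduces A to a congruent diagonal form with pivots 6, 7/2, 6/7.
So there are 3 positive pivots.

(3, 0)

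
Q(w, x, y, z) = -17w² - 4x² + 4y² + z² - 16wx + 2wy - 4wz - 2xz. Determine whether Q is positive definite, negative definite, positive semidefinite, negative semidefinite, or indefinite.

The associated matrix is A = [[-17, -8, 1, -2], [-8, -4, 0, -1], [1, 0, 4, 0], [-2, -1, 0, 1]].
An LDLᵀ factorisation of A has diagonal entries -17, -4/17, 5, 5/4.
That gives 2 positive, 2 negative pivots.
Hence Q is indefinite.

indefinite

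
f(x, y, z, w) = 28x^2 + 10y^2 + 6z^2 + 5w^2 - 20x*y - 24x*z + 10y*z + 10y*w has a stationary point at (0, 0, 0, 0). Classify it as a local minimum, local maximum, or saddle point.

local minimum

The Hessian at the origin is H = [[56, -20, -24, 0], [-20, 20, 10, 10], [-24, 10, 12, 0], [0, 10, 0, 10]].
Row-reducing H symmetrically gives the diagonal entries 56, 90/7, 14/9, 10/7.
That gives 4 positive pivots.
H is positive definite, so the origin is a strict local minimum.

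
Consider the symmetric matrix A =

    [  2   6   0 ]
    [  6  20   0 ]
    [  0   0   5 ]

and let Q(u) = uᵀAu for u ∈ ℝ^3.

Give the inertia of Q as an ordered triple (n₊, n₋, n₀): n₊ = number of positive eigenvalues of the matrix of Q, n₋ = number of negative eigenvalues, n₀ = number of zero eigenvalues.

An LDLᵀ factorisation of A has diagonal entries 2, 2, 5.
So there are 3 positive pivots.

(3, 0, 0)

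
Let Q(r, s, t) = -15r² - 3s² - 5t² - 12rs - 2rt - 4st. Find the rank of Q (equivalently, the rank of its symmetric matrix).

Write A = [[-15, -6, -1], [-6, -3, -2], [-1, -2, -5]].
An LDLᵀ factorisation of A has diagonal entries -15, -3/5, -2/3.
So there are 3 negative pivots.
The rank is the number of nonzero pivots: 3.

3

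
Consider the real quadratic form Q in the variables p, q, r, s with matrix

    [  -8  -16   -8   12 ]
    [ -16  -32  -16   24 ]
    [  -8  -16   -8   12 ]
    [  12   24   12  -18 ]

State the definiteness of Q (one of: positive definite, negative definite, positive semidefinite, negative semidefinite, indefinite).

negative semidefinite

Symmetric row and column elimination reduces A to a congruent diagonal form with pivots -8, 0, 0, 0.
Counting signs: 1 negative, 3 zero.
Hence Q is negative semidefinite.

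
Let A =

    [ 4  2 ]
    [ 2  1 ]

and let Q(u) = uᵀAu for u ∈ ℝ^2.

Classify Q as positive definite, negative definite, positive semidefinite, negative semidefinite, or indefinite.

positive semidefinite

Congruent diagonalization of A (simultaneous row and column reduction) yields pivots 4, 0.
That gives 1 positive, 1 zero pivots.
Hence Q is positive semidefinite.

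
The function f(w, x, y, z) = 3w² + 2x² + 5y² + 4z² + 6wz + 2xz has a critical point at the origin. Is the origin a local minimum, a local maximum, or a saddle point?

The Hessian at the origin is H = [[6, 0, 0, 6], [0, 4, 0, 2], [0, 0, 10, 0], [6, 2, 0, 8]].
Applying the same elementary operations to the rows and columns of H produces a congruent diagonal matrix with entries 6, 4, 10, 1.
Counting signs: 4 positive.
H is positive definite, so the origin is a strict local minimum.

local minimum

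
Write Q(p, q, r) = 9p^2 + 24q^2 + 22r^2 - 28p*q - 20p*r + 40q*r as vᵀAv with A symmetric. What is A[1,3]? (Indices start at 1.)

The coefficient of p·r in Q is -20. For a symmetric A this equals A[1,3] + A[3,1] = 2·A[1,3].
So A[1,3] = -20/2 = -10.

-10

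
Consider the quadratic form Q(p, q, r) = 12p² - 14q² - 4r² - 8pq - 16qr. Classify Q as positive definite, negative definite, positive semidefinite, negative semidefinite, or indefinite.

The symmetric matrix is A = [[12, -4, 0], [-4, -14, -8], [0, -8, -4]].
Row-reducing A symmetrically gives the diagonal entries 12, -46/3, 4/23.
So there are 2 positive, 1 negative pivots.
Hence Q is indefinite.

indefinite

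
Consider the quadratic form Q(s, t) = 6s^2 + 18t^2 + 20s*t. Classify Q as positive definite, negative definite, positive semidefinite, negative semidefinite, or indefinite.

The associated matrix is A = [[6, 10], [10, 18]].
Row-reducing A symmetrically gives the diagonal entries 6, 4/3.
Counting signs: 2 positive.
Hence Q is positive definite.

positive definite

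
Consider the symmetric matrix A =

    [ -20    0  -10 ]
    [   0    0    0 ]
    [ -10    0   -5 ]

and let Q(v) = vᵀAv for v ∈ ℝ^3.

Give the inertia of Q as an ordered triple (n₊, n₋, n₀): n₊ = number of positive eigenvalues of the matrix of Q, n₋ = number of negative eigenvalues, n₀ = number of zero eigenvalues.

(0, 1, 2)

Row-reducing A symmetrically gives the diagonal entries -20, 0, 0.
So there are 1 negative, 2 zero pivots.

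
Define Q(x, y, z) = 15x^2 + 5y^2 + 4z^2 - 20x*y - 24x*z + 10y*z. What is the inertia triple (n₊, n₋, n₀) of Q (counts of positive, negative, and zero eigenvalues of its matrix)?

(1, 2, 0)

The symmetric matrix is A = [[15, -10, -12], [-10, 5, 5], [-12, 5, 4]].
Symmetric row and column elimination reduces A to a congruent diagonal form with pivots 15, -5/3, -1/5.
So there are 1 positive, 2 negative pivots.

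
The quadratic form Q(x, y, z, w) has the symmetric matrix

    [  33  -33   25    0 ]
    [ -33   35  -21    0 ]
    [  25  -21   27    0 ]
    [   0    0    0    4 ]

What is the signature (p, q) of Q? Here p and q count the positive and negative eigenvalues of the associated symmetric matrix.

(4, 0)

Applying the same elementary operations to the rows and columns of A produces a congruent diagonal matrix with entries 33, 2, 2/33, 4.
Counting signs: 4 positive.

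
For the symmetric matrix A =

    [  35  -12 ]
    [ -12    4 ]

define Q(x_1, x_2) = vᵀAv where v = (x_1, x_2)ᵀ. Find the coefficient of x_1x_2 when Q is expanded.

The coefficient of x_1x_2 is A[1,2] + A[2,1] = 2·(-12) = -24.

-24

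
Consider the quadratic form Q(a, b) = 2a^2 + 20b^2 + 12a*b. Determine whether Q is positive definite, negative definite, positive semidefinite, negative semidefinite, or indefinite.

positive definite

The symmetric matrix of Q is A = [[2, 6], [6, 20]].
Leading principal minors: Δ_1 = 2, Δ_2 = 4.
All leading principal minors are positive, so by Sylvester's criterion Q is positive definite.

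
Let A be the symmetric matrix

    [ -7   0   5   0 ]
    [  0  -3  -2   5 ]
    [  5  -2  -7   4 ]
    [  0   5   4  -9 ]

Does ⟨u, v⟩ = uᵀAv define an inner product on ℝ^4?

no

Applying the same elementary operations to the rows and columns of A produces a congruent diagonal matrix with entries -7, -3, -44/21, -5/11.
Counting signs: 4 negative.
Hence Q is negative definite.
⟨·,·⟩ is an inner product exactly when A is positive definite.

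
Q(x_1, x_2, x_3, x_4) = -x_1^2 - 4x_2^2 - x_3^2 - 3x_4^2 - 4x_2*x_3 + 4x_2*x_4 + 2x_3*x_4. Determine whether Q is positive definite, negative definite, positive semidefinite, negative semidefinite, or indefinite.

The symmetric matrix is A = [[-1, 0, 0, 0], [0, -4, -2, 2], [0, -2, -1, 1], [0, 2, 1, -3]].
Congruent diagonalization of A (simultaneous row and column reduction) yields pivots -1, -4, 0, -2.
That gives 3 negative, 1 zero pivots.
Hence Q is negative semidefinite.

negative semidefinite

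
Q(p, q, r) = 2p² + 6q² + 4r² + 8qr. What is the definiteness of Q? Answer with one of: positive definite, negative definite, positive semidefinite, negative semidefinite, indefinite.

positive definite

Write A = [[2, 0, 0], [0, 6, 4], [0, 4, 4]].
Row-reducing A symmetrically gives the diagonal entries 2, 6, 4/3.
That gives 3 positive pivots.
Hence Q is positive definite.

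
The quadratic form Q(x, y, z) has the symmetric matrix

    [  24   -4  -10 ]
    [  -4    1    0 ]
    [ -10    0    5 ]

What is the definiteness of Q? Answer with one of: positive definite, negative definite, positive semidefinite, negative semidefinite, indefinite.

Congruent diagonalization of A (simultaneous row and column reduction) yields pivots 24, 1/3, -15/2.
That gives 2 positive, 1 negative pivots.
Hence Q is indefinite.

indefinite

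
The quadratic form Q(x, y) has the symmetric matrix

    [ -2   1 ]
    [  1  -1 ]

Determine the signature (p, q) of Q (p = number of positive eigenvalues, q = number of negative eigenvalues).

An LDLᵀ factorisation of A has diagonal entries -2, -1/2.
Counting signs: 2 negative.

(0, 2)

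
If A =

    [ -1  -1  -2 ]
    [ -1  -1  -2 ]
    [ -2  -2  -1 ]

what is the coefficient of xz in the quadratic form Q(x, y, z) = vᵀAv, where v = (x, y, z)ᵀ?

-4

The coefficient of xz is A[1,3] + A[3,1] = 2·(-2) = -4.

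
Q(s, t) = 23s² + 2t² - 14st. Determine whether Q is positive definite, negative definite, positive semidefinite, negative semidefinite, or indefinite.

The symmetric matrix of Q is [[23, -7], [-7, 2]].
For the 2×2 matrix [[23, -7], [-7, 2]]: det = 23·2 − (-7)² = -3, trace = 25.
det < 0 so the eigenvalues have opposite signs; the form is indefinite.

indefinite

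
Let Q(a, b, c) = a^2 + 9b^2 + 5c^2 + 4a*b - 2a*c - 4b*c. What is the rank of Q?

The associated matrix is A = [[1, 2, -1], [2, 9, -2], [-1, -2, 5]].
Applying the same elementary operations to the rows and columns of A produces a congruent diagonal matrix with entries 1, 5, 4.
That gives 3 positive pivots.
The rank is the number of nonzero pivots: 3.

3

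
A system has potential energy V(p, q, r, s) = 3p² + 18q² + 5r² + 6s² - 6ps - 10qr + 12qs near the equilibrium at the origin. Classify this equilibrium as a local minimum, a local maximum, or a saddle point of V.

The Hessian at the origin is H = [[6, 0, 0, -6], [0, 36, -10, 12], [0, -10, 10, 0], [-6, 12, 0, 12]].
Row-reducing H symmetrically gives the diagonal entries 6, 36, 65/9, 6/13.
Counting signs: 4 positive.
H is positive definite, so the origin is a strict local minimum.

local minimum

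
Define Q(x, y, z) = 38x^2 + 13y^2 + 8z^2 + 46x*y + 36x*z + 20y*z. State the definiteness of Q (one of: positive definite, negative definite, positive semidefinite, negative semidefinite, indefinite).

The associated matrix is A = [[38, 23, 18], [23, 13, 10], [18, 10, 8]].
Congruent diagonalization of A (simultaneous row and column reduction) yields pivots 38, -35/38, 12/35.
Counting signs: 2 positive, 1 negative.
Hence Q is indefinite.

indefinite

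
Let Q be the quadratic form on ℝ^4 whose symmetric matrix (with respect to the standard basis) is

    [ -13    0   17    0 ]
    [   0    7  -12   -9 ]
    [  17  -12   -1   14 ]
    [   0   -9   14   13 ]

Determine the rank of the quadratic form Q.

Symmetric row and column elimination reduces A to a congruent diagonal form with pivots -13, 7, 60/91, -5/3.
That gives 2 positive, 2 negative pivots.
The rank is the number of nonzero pivots: 4.

4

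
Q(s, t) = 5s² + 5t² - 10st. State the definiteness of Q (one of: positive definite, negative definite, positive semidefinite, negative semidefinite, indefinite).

positive semidefinite

The symmetric matrix of Q is [[5, -5], [-5, 5]].
For the 2×2 matrix [[5, -5], [-5, 5]]: det = 5·5 − (-5)² = 0, trace = 10.
det = 0 so one eigenvalue is zero; the form is semidefinite with the sign of the trace.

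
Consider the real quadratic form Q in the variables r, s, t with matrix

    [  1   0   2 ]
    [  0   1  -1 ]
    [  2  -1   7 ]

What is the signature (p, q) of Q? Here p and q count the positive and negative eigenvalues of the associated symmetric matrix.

(3, 0)

Row-reducing A symmetrically gives the diagonal entries 1, 1, 2.
So there are 3 positive pivots.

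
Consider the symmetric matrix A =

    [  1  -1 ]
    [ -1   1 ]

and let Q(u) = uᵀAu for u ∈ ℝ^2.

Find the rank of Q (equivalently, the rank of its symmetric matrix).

1

Applying the same elementary operations to the rows and columns of A produces a congruent diagonal matrix with entries 1, 0.
So there are 1 positive, 1 zero pivots.
The rank is the number of nonzero pivots: 1.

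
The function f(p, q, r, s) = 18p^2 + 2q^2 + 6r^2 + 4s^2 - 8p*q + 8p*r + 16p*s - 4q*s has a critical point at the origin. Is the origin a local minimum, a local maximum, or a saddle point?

saddle point

The Hessian at the origin is H = [[36, -8, 8, 16], [-8, 4, 0, -4], [8, 0, 12, 0], [16, -4, 0, 8]].
Congruent diagonalization of H (simultaneous row and column reduction) yields pivots 36, 20/9, 44/5, -4/11.
Counting signs: 3 positive, 1 negative.
H is indefinite, so the origin is a saddle point.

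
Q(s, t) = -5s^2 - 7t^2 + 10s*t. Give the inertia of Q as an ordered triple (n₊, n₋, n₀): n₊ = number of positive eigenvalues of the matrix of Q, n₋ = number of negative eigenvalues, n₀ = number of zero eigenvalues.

The symmetric matrix is A = [[-5, 5], [5, -7]].
Congruent diagonalization of A (simultaneous row and column reduction) yields pivots -5, -2.
So there are 2 negative pivots.

(0, 2, 0)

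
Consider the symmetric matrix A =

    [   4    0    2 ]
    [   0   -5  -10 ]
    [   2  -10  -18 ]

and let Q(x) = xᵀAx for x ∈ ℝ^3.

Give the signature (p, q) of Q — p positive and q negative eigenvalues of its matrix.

(2, 1)

Applying the same elementary operations to the rows and columns of A produces a congruent diagonal matrix with entries 4, -5, 1.
That gives 2 positive, 1 negative pivots.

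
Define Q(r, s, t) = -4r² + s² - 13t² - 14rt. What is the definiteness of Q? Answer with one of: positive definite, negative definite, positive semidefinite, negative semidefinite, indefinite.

The symmetric matrix is A = [[-4, 0, -7], [0, 1, 0], [-7, 0, -13]].
An LDLᵀ factorisation of A has diagonal entries -4, 1, -3/4.
That gives 1 positive, 2 negative pivots.
Hence Q is indefinite.

indefinite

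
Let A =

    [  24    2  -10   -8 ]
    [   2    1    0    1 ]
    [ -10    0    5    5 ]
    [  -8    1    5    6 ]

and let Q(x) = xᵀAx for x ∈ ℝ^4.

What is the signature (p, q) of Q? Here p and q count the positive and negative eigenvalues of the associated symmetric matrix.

(2, 0)

Congruent diagonalization of A (simultaneous row and column reduction) yields pivots 24, 5/6, 0, 0.
Counting signs: 2 positive, 2 zero.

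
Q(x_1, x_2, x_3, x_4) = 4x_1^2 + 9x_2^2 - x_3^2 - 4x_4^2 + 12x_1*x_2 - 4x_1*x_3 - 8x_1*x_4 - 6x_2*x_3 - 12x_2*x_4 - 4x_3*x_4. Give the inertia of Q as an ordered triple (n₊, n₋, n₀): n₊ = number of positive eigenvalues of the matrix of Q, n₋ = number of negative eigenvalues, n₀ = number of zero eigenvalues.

(1, 1, 2)

Write A = [[4, 6, -2, -4], [6, 9, -3, -6], [-2, -3, -1, -2], [-4, -6, -2, -4]].
Applying the same elementary operations to the rows and columns of A produces a congruent diagonal matrix with entries 4, 0, -2, 0.
Counting signs: 1 positive, 1 negative, 2 zero.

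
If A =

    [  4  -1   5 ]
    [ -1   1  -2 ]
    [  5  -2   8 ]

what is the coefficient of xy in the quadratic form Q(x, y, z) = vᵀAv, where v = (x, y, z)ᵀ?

-2

The coefficient of xy is A[1,2] + A[2,1] = 2·(-1) = -2.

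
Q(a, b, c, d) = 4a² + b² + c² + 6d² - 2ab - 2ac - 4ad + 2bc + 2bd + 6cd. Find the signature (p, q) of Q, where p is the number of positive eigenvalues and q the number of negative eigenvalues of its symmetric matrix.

(3, 1)

The symmetric matrix is A = [[4, -1, -1, -2], [-1, 1, 1, 1], [-1, 1, 1, 3], [-2, 1, 3, 6]].
By Sylvester's law of inertia any congruent diagonalization of A has 3 positive, 1 negative and 0 zero entries.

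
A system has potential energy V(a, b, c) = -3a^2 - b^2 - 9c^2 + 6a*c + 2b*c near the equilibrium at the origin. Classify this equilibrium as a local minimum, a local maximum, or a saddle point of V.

local maximum

The Hessian at the origin is H = [[-6, 0, 6], [0, -2, 2], [6, 2, -18]].
Congruent diagonalization of H (simultaneous row and column reduction) yields pivots -6, -2, -10.
That gives 3 negative pivots.
H is negative definite, so the origin is a strict local maximum.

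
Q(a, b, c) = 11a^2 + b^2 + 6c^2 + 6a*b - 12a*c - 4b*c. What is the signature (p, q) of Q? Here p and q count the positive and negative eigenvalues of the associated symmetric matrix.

The symmetric matrix is A = [[11, 3, -6], [3, 1, -2], [-6, -2, 6]].
Congruent diagonalization of A (simultaneous row and column reduction) yields pivots 11, 2/11, 2.
So there are 3 positive pivots.

(3, 0)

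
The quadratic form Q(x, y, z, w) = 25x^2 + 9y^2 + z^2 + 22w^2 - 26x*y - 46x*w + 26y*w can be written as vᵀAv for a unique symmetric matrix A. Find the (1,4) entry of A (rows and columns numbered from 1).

The coefficient of x·w in Q is -46. For a symmetric A this equals A[1,4] + A[4,1] = 2·A[1,4].
So A[1,4] = -46/2 = -23.

-23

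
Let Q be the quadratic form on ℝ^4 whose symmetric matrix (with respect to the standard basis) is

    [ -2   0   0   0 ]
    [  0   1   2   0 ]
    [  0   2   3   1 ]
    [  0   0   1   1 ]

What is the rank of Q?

4

Symmetric row and column elimination reduces A to a congruent diagonal form with pivots -2, 1, -1, 2.
So there are 2 positive, 2 negative pivots.
The rank is the number of nonzero pivots: 4.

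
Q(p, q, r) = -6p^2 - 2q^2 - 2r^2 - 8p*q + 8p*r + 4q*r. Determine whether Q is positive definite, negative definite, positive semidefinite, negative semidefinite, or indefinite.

The associated matrix is A = [[-6, -4, 4], [-4, -2, 2], [4, 2, -2]].
Applying the same elementary operations to the rows and columns of A produces a congruent diagonal matrix with entries -6, 2/3, 0.
Counting signs: 1 positive, 1 negative, 1 zero.
Hence Q is indefinite.

indefinite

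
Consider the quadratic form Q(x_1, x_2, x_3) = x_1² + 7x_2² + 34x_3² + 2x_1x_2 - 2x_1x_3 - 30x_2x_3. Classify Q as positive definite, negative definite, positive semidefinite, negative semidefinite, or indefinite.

The symmetric matrix of Q is A = [[1, 1, -1], [1, 7, -15], [-1, -15, 34]].
Leading principal minors: Δ_1 = 1, Δ_2 = 6, Δ_3 = 2.
All leading principal minors are positive, so by Sylvester's criterion Q is positive definite.

positive definite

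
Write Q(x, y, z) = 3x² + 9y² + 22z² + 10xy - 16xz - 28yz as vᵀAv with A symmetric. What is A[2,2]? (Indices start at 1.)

9

The coefficient of y² in Q is 9, and that is exactly A[2,2].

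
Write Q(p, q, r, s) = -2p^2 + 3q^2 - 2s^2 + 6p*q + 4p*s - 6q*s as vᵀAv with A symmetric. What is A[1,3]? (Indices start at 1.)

The coefficient of p·r in Q is 0. For a symmetric A this equals A[1,3] + A[3,1] = 2·A[1,3].
So A[1,3] = 0/2 = 0.

0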